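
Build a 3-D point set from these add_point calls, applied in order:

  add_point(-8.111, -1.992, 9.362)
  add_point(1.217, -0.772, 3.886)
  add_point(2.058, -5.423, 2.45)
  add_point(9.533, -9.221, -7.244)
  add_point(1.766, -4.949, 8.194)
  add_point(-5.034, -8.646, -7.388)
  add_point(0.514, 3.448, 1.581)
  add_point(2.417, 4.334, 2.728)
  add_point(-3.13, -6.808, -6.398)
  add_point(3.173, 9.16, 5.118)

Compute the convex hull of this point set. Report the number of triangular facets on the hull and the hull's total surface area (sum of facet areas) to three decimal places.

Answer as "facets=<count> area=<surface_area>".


facets=8 area=718.465

Hull vertices (6/10): indices [0, 3, 4, 5, 8, 9].

Per-facet area ½‖(b−a)×(c−a)‖:
  f1: (p5, p9, p0) → 149.3035
  f2: (p4, p9, p0) → 74.2909
  f3: (p4, p9, p3) → 129.1389
  f4: (p4, p5, p0) → 88.2382
  f5: (p4, p5, p3) → 116.7310
  f6: (p8, p9, p3) → 132.5906
  f7: (p8, p5, p3) → 15.6326
  f8: (p8, p5, p9) → 12.5389
Σ area = 718.465

Euler: V−E+F = 6−12+8 = 2.


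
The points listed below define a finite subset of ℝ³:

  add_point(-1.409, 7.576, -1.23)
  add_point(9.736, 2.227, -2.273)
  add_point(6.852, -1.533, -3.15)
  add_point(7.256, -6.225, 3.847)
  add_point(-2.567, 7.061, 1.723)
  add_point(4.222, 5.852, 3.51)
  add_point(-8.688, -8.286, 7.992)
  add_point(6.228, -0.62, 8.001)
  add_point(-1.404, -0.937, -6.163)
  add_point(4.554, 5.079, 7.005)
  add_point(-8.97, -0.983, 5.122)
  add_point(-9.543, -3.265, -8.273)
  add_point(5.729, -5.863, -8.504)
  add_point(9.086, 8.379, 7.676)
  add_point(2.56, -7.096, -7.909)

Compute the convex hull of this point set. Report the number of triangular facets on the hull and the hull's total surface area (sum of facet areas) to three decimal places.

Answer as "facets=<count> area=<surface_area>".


facets=18 area=1056.260

Hull vertices (11/15): indices [0, 1, 3, 4, 6, 7, 10, 11, 12, 13, 14].

Triangle areas on the boundary:
  f1: (p0, p12, p11) → 108.4917
  f2: (p0, p12, p1) → 67.9960
  f3: (p0, p4, p11) → 24.3695
  f4: (p14, p12, p11) → 14.1914
  f5: (p14, p6, p11) → 106.7630
  f6: (p3, p12, p1) → 55.2910
  f7: (p3, p14, p12) → 21.4388
  f8: (p3, p14, p6) → 104.4048
  f9: (p10, p6, p11) → 52.2532
  f10: (p10, p4, p11) → 72.6907
  f11: (p13, p10, p6) → 75.4561
  f12: (p13, p10, p4) → 63.3623
  f13: (p13, p3, p1) → 62.6086
  f14: (p13, p0, p1) → 68.1386
  f15: (p13, p0, p4) → 21.0626
  f16: (p7, p3, p6) → 57.4906
  f17: (p7, p13, p6) → 56.2274
  f18: (p7, p13, p3) → 24.0240
Σ area = 1056.260

Euler: V−E+F = 11−27+18 = 2.


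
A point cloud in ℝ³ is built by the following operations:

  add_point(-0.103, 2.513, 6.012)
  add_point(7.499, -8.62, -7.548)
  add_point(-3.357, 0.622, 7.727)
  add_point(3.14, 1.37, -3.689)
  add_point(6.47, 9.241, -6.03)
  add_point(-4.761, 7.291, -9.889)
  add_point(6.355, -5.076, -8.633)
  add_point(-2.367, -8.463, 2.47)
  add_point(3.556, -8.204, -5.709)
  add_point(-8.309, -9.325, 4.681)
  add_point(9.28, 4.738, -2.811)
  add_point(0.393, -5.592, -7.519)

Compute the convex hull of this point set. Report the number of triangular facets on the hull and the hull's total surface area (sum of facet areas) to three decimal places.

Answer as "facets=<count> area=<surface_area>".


facets=18 area=877.876

Extreme-point indices: [0, 1, 2, 4, 5, 6, 7, 8, 9, 10, 11] — 11 of 12 on the boundary.

Triangle areas on the boundary:
  f1: (p2, p5, p9) → 108.7728
  f2: (p11, p5, p9) → 107.5004
  f3: (p7, p2, p9) → 33.3800
  f4: (p7, p1, p9) → 19.9502
  f5: (p6, p4, p5) → 85.3361
  f6: (p6, p11, p5) → 41.4801
  f7: (p6, p11, p1) → 11.6531
  f8: (p6, p1, p10) → 19.0850
  f9: (p6, p4, p10) → 35.5331
  f10: (p8, p1, p9) → 11.1235
  f11: (p8, p11, p9) → 34.5545
  f12: (p8, p11, p1) → 8.3572
  f13: (p0, p1, p10) → 93.3237
  f14: (p0, p7, p1) → 82.2999
  f15: (p0, p7, p2) → 21.6617
  f16: (p0, p4, p10) → 40.1183
  f17: (p0, p2, p5) → 34.0566
  f18: (p0, p4, p5) → 89.6897
Σ area = 877.876

Euler: V−E+F = 11−27+18 = 2.


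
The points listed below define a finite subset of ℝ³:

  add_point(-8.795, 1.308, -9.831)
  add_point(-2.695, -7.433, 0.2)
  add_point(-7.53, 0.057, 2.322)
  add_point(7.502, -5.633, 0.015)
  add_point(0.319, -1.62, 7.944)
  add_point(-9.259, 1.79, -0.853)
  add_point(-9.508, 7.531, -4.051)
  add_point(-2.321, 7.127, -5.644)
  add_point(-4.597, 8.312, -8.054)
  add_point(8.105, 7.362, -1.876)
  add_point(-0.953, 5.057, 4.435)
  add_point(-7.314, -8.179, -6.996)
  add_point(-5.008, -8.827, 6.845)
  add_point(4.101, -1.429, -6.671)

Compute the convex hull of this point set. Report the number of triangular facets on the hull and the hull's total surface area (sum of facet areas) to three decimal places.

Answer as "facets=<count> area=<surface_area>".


Extreme-point indices: [0, 2, 3, 4, 5, 6, 8, 9, 10, 11, 12, 13] — 12 of 14 on the boundary.

Area of each hull facet:
  f1: (p10, p9, p6) → 68.7639
  f2: (p8, p9, p6) → 41.2462
  f3: (p8, p0, p6) → 24.9299
  f4: (p5, p0, p6) → 26.6375
  f5: (p13, p3, p9) → 46.1627
  f6: (p13, p8, p9) → 67.2794
  f7: (p13, p8, p0) → 52.8865
  f8: (p4, p3, p12) → 51.5856
  f9: (p4, p3, p9) → 73.2907
  f10: (p4, p10, p9) → 41.1264
  f11: (p11, p5, p12) → 74.6882
  f12: (p11, p5, p0) → 43.9216
  f13: (p11, p3, p12) → 96.8318
  f14: (p11, p13, p0) → 62.2551
  f15: (p11, p13, p3) → 56.6846
  f16: (p2, p5, p12) → 11.5724
  f17: (p2, p4, p12) → 40.4335
  f18: (p2, p4, p10) → 31.4057
  f19: (p2, p10, p6) → 42.3725
  f20: (p2, p5, p6) → 8.2693
Σ area = 962.343

Check V−E+F: 12 − 30 + 20 = 2.

facets=20 area=962.343


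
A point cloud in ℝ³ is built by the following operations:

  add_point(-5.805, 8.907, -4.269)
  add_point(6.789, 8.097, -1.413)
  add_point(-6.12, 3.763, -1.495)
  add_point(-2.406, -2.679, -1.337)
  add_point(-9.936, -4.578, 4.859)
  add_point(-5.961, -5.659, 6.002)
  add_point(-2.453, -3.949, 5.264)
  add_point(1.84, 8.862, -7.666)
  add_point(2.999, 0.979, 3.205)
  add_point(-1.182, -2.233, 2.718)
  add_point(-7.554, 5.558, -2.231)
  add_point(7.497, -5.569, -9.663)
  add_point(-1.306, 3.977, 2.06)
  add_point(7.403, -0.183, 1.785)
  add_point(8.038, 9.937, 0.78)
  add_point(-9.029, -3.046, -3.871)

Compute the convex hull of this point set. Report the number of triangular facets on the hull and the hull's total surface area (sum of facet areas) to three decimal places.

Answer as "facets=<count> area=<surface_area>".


facets=20 area=859.414

Extreme-point indices: [0, 4, 5, 6, 7, 8, 10, 11, 12, 13, 14, 15] — 12 of 16 on the boundary.

Facet areas (half cross-product norm):
  f1: (p5, p14, p4) → 43.1513
  f2: (p5, p11, p4) → 40.4201
  f3: (p13, p11, p14) → 60.7787
  f4: (p13, p5, p11) → 94.6492
  f5: (p12, p14, p4) → 16.3823
  f6: (p12, p0, p14) → 51.2584
  f7: (p15, p11, p4) → 72.5311
  f8: (p7, p11, p14) → 82.2812
  f9: (p7, p0, p14) → 43.0535
  f10: (p7, p15, p11) → 118.7871
  f11: (p7, p15, p0) → 50.2237
  f12: (p6, p5, p14) → 15.9484
  f13: (p6, p13, p5) → 3.4506
  f14: (p10, p12, p4) → 46.1424
  f15: (p10, p12, p0) → 16.5460
  f16: (p10, p15, p4) → 39.5688
  f17: (p10, p15, p0) → 12.9127
  f18: (p8, p13, p14) → 24.0131
  f19: (p8, p6, p14) → 12.5160
  f20: (p8, p6, p13) → 14.7993
Σ area = 859.414

Euler characteristic 12−30+20 = 2 ✓


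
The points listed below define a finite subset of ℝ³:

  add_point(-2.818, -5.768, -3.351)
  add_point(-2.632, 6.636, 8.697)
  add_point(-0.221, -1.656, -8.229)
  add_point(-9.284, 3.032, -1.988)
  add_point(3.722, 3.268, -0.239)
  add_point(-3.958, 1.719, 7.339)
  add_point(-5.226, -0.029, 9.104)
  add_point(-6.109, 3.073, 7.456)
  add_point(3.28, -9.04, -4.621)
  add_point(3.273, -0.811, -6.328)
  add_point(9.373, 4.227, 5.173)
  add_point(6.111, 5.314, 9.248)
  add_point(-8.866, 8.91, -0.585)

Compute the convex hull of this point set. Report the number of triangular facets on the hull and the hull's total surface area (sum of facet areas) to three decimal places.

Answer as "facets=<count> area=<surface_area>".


Points on the hull: [0, 1, 2, 3, 4, 6, 7, 8, 9, 10, 11, 12] (12 of 13).

Area of each hull facet:
  f1: (p12, p2, p3) → 32.3722
  f2: (p0, p6, p3) → 64.3832
  f3: (p0, p6, p8) → 42.3335
  f4: (p0, p2, p3) → 37.3625
  f5: (p0, p2, p8) → 23.8501
  f6: (p11, p8, p10) → 43.5852
  f7: (p11, p6, p8) → 113.5457
  f8: (p11, p12, p10) → 48.3005
  f9: (p9, p12, p2) → 31.6330
  f10: (p9, p8, p10) → 57.6386
  f11: (p9, p2, p8) → 16.9879
  f12: (p1, p11, p6) → 30.9910
  f13: (p1, p11, p12) → 39.6765
  f14: (p4, p12, p10) → 42.6127
  f15: (p4, p9, p10) → 21.2010
  f16: (p4, p9, p12) → 50.0834
  f17: (p7, p1, p6) → 8.8045
  f18: (p7, p1, p12) → 26.4460
  f19: (p7, p6, p3) → 15.5687
  f20: (p7, p12, p3) → 29.2536
Σ area = 776.630

Euler: V−E+F = 12−30+20 = 2.

facets=20 area=776.630


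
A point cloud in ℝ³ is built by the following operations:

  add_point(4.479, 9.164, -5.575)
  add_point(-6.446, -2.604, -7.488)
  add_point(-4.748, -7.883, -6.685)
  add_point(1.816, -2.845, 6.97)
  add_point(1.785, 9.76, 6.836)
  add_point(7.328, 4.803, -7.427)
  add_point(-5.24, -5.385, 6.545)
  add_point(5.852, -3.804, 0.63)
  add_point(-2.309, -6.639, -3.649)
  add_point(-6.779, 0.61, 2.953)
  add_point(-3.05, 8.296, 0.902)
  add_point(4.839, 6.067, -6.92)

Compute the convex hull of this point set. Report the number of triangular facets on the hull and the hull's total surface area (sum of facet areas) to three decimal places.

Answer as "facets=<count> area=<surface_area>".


facets=18 area=788.380

Points on the hull: [0, 1, 2, 3, 4, 5, 6, 7, 9, 10, 11] (11 of 12).

Triangle areas on the boundary:
  f1: (p1, p2, p5) → 43.1096
  f2: (p6, p1, p9) → 38.0897
  f3: (p6, p1, p2) → 37.7070
  f4: (p6, p4, p9) → 44.8520
  f5: (p6, p4, p3) → 44.6033
  f6: (p7, p2, p5) → 80.1536
  f7: (p7, p4, p5) → 86.6840
  f8: (p7, p4, p3) → 47.4150
  f9: (p7, p6, p2) → 75.4560
  f10: (p7, p6, p3) → 25.9500
  f11: (p0, p4, p5) → 30.9617
  f12: (p11, p1, p5) → 18.3671
  f13: (p11, p0, p5) → 3.9575
  f14: (p11, p0, p1) → 21.1194
  f15: (p10, p1, p9) → 48.0004
  f16: (p10, p0, p1) → 69.9611
  f17: (p10, p4, p9) → 33.1473
  f18: (p10, p0, p4) → 38.8449
Σ area = 788.380

Check V−E+F: 11 − 27 + 18 = 2.


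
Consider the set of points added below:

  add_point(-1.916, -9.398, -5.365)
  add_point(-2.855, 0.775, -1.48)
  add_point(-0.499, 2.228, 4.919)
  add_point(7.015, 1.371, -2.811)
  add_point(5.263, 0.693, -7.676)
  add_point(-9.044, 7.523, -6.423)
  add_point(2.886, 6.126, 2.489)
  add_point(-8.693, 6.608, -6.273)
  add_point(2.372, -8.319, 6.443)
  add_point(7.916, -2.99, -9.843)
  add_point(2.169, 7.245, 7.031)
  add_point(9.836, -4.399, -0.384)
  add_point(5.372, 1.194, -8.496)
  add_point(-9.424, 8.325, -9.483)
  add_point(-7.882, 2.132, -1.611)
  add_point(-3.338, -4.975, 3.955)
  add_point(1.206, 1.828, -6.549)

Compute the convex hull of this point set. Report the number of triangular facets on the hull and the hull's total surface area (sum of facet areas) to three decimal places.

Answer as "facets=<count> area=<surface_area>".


Extreme-point indices: [0, 3, 5, 6, 8, 9, 10, 11, 12, 13, 14, 15] — 12 of 17 on the boundary.

Triangle areas on the boundary:
  f1: (p9, p0, p13) → 120.1501
  f2: (p9, p0, p11) → 59.0664
  f3: (p3, p10, p11) → 41.0468
  f4: (p3, p9, p11) → 28.0746
  f5: (p14, p15, p10) → 65.7983
  f6: (p14, p0, p13) → 63.5397
  f7: (p14, p15, p0) → 52.1564
  f8: (p8, p0, p11) → 64.6921
  f9: (p8, p15, p0) → 36.8095
  f10: (p8, p10, p11) → 79.8049
  f11: (p8, p15, p10) → 48.6012
  f12: (p12, p3, p9) → 14.8847
  f13: (p12, p9, p13) → 25.5326
  f14: (p5, p10, p13) → 16.0497
  f15: (p5, p14, p13) → 6.4018
  f16: (p5, p14, p10) → 50.3792
  f17: (p6, p3, p10) → 10.8458
  f18: (p6, p12, p3) → 21.1514
  f19: (p6, p10, p13) → 34.8402
  f20: (p6, p12, p13) → 96.4309
Σ area = 936.256

Euler: V−E+F = 12−30+20 = 2.

facets=20 area=936.256


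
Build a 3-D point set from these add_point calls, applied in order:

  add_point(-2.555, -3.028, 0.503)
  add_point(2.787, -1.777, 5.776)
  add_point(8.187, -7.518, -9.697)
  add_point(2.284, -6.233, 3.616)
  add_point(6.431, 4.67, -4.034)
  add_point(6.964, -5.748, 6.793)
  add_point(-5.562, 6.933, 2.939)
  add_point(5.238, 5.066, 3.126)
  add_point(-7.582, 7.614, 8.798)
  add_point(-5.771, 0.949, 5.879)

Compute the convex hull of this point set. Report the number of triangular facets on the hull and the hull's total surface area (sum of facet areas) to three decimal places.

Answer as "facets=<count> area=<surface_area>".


9 of the 10 inputs are extreme points: [0, 2, 3, 4, 5, 6, 7, 8, 9].

Triangle areas on the boundary:
  f1: (p6, p0, p2) → 65.1585
  f2: (p9, p6, p8) → 19.6559
  f3: (p9, p6, p0) → 24.4763
  f4: (p4, p6, p2) → 84.4512
  f5: (p4, p7, p8) → 43.2702
  f6: (p4, p6, p8) → 28.4681
  f7: (p3, p9, p0) → 23.7409
  f8: (p3, p0, p2) → 47.9445
  f9: (p5, p9, p8) → 43.1791
  f10: (p5, p3, p9) → 28.2333
  f11: (p5, p7, p8) → 80.9966
  f12: (p5, p3, p2) → 40.7889
  f13: (p5, p4, p2) → 96.2925
  f14: (p5, p4, p7) → 40.7780
Σ area = 667.434

Euler characteristic 9−21+14 = 2 ✓

facets=14 area=667.434


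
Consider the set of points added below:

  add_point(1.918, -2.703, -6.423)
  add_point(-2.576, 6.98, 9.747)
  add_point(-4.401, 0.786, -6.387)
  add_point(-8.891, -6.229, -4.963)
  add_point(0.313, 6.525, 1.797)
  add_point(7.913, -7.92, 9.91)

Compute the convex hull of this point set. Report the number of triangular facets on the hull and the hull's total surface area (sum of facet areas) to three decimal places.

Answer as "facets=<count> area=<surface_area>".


6 of the 6 inputs are extreme points: [0, 1, 2, 3, 4, 5].

Area of each hull facet:
  f1: (p1, p5, p3) → 177.9047
  f2: (p0, p5, p3) → 103.4924
  f3: (p2, p1, p3) → 72.0076
  f4: (p2, p0, p3) → 30.4325
  f5: (p4, p2, p1) → 38.2164
  f6: (p4, p2, p0) → 39.6046
  f7: (p4, p1, p5) → 75.0771
  f8: (p4, p0, p5) → 106.5202
Σ area = 643.256

Euler characteristic 6−12+8 = 2 ✓

facets=8 area=643.256


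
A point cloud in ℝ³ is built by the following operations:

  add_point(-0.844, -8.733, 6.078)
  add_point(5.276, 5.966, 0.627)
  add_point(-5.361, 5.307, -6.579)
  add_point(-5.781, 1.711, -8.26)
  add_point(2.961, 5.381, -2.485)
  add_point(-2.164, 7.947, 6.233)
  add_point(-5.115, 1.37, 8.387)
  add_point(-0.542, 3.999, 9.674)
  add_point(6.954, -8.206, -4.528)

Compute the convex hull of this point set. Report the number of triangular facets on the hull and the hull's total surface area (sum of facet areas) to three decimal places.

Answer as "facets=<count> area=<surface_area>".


facets=14 area=708.284

Hull vertices (9/9): indices [0, 1, 2, 3, 4, 5, 6, 7, 8].

Area of each hull facet:
  f1: (p0, p8, p3) → 105.6740
  f2: (p6, p0, p3) → 91.9993
  f3: (p2, p1, p5) → 58.3326
  f4: (p2, p6, p3) → 30.3867
  f5: (p2, p6, p5) → 50.6557
  f6: (p7, p1, p5) → 26.1059
  f7: (p7, p6, p5) → 14.8658
  f8: (p7, p6, p0) → 30.0166
  f9: (p7, p0, p8) → 85.9535
  f10: (p7, p1, p8) → 81.7233
  f11: (p4, p1, p8) → 27.9475
  f12: (p4, p2, p1) → 8.6078
  f13: (p4, p8, p3) → 78.2860
  f14: (p4, p2, p3) → 17.7295
Σ area = 708.284

Check V−E+F: 9 − 21 + 14 = 2.


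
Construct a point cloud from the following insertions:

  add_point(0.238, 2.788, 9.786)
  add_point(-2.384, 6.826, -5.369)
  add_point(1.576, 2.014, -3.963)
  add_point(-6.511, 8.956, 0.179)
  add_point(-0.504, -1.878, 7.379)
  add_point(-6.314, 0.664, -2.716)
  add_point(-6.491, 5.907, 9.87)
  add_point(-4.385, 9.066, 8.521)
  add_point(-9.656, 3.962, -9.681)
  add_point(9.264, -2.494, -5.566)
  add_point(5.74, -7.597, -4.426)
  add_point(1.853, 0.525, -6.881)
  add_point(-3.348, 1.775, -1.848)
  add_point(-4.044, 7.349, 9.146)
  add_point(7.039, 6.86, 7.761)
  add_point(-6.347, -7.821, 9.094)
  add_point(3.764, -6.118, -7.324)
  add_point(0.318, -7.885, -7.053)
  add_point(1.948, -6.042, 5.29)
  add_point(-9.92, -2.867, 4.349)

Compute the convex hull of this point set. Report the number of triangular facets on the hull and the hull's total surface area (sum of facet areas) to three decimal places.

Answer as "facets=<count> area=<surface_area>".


Extreme-point indices: [0, 1, 3, 6, 7, 8, 9, 10, 13, 14, 15, 16, 17, 18, 19] — 15 of 20 on the boundary.

Facet areas (half cross-product norm):
  f1: (p6, p15, p19) → 42.1519
  f2: (p6, p3, p7) → 17.0439
  f3: (p6, p8, p19) → 84.7929
  f4: (p6, p3, p8) → 42.3284
  f5: (p14, p3, p7) → 49.4050
  f6: (p17, p8, p19) → 108.2066
  f7: (p17, p15, p19) → 62.2503
  f8: (p1, p8, p9) → 60.1393
  f9: (p1, p3, p8) → 32.2920
  f10: (p1, p14, p9) → 108.0706
  f11: (p1, p14, p3) → 55.9357
  f12: (p18, p14, p9) → 91.3186
  f13: (p18, p14, p15) → 59.2576
  f14: (p13, p6, p7) → 2.5149
  f15: (p13, p14, p7) → 10.2195
  f16: (p13, p14, p6) → 8.9736
  f17: (p0, p6, p15) → 46.0414
  f18: (p0, p14, p15) → 27.2558
  f19: (p0, p14, p6) → 25.3868
  f20: (p16, p8, p9) → 53.9307
  f21: (p16, p17, p8) → 29.8186
  f22: (p10, p17, p15) → 52.5890
  f23: (p10, p18, p15) → 36.4093
  f24: (p10, p16, p17) → 7.1894
  f25: (p10, p18, p9) → 32.2052
  f26: (p10, p16, p9) → 11.8428
Σ area = 1157.570

Euler: V−E+F = 15−39+26 = 2.

facets=26 area=1157.570


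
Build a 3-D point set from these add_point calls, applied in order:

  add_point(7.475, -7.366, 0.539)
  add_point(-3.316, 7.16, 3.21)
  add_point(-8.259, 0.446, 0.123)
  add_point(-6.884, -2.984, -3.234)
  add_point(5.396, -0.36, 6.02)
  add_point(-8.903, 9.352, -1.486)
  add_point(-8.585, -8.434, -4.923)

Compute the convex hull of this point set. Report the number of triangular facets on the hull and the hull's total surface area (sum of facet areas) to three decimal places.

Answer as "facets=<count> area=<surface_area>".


facets=8 area=522.908

Extreme-point indices: [0, 1, 2, 4, 5, 6] — 6 of 7 on the boundary.

Triangle areas on the boundary:
  f1: (p6, p0, p5) → 153.1058
  f2: (p4, p6, p0) → 77.6073
  f3: (p2, p6, p5) → 29.9569
  f4: (p2, p4, p6) → 74.8965
  f5: (p1, p0, p5) → 57.2185
  f6: (p1, p4, p0) → 46.4833
  f7: (p1, p2, p5) → 30.9818
  f8: (p1, p2, p4) → 52.6579
Σ area = 522.908

Check V−E+F: 6 − 12 + 8 = 2.


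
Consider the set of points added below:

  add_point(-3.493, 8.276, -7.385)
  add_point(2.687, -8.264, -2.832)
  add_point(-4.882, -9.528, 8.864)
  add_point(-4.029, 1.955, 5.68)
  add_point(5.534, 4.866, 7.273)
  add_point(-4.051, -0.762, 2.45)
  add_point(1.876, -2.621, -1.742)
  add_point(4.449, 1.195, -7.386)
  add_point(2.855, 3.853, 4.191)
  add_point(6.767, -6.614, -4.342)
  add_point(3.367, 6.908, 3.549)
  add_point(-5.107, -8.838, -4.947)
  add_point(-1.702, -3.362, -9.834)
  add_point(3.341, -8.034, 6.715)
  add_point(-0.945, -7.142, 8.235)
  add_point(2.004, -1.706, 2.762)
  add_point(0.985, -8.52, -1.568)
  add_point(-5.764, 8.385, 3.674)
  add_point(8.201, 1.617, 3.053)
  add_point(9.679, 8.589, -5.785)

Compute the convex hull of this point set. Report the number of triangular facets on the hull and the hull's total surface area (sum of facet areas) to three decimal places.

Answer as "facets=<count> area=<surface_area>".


Extreme-point indices: [0, 1, 2, 4, 7, 9, 10, 11, 12, 13, 14, 16, 17, 18, 19] — 15 of 20 on the boundary.

Triangle areas on the boundary:
  f1: (p4, p2, p17) → 105.9746
  f2: (p0, p19, p17) → 74.6772
  f3: (p0, p12, p19) → 79.4107
  f4: (p7, p12, p19) → 12.1869
  f5: (p7, p9, p19) → 34.4109
  f6: (p7, p9, p12) → 34.2491
  f7: (p10, p19, p17) → 44.5384
  f8: (p10, p4, p17) → 19.0160
  f9: (p10, p4, p19) → 24.2368
  f10: (p18, p9, p19) → 63.2716
  f11: (p18, p4, p19) → 32.5104
  f12: (p11, p0, p12) → 42.9653
  f13: (p11, p16, p2) → 41.8781
  f14: (p11, p2, p17) → 122.0440
  f15: (p11, p0, p17) → 96.9501
  f16: (p11, p9, p12) → 42.1668
  f17: (p13, p18, p4) → 33.9466
  f18: (p13, p18, p9) → 56.3154
  f19: (p1, p11, p9) → 11.6801
  f20: (p1, p11, p16) → 6.7746
  f21: (p1, p13, p9) → 21.5312
  f22: (p1, p16, p2) → 5.2177
  f23: (p1, p13, p2) → 40.6334
  f24: (p14, p4, p2) → 16.1247
  f25: (p14, p13, p2) → 7.3670
  f26: (p14, p13, p4) → 30.3110
Σ area = 1100.388

Check V−E+F: 15 − 39 + 26 = 2.

facets=26 area=1100.388


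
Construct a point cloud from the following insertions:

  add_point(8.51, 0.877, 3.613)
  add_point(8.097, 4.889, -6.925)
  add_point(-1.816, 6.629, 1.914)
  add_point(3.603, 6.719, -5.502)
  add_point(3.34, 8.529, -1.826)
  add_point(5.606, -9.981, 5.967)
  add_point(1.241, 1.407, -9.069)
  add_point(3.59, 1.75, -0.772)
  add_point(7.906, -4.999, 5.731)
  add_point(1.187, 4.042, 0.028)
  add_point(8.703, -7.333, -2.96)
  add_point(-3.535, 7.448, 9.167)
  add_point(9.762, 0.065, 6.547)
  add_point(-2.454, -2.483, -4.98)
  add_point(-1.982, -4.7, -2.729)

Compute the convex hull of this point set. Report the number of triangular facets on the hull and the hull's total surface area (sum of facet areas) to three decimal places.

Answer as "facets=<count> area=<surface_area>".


facets=20 area=794.679

Hull vertices (12/15): indices [1, 2, 3, 4, 5, 6, 8, 10, 11, 12, 13, 14].

Triangle areas on the boundary:
  f1: (p5, p12, p11) → 83.3889
  f2: (p4, p12, p11) → 83.2503
  f3: (p14, p5, p11) → 107.4711
  f4: (p14, p10, p5) → 52.1354
  f5: (p8, p5, p12) → 3.1142
  f6: (p8, p10, p12) → 23.0466
  f7: (p8, p10, p5) → 24.5055
  f8: (p2, p4, p11) → 18.0193
  f9: (p1, p10, p12) → 73.2878
  f10: (p1, p4, p12) → 52.3801
  f11: (p1, p10, p6) → 49.1181
  f12: (p3, p2, p6) → 30.6241
  f13: (p3, p2, p4) → 12.3364
  f14: (p3, p1, p6) → 17.1174
  f15: (p3, p1, p4) → 9.1718
  f16: (p13, p2, p6) → 38.2983
  f17: (p13, p10, p6) → 40.9930
  f18: (p13, p14, p10) → 16.8005
  f19: (p13, p14, p11) → 27.2669
  f20: (p13, p2, p11) → 32.3531
Σ area = 794.679

Euler: V−E+F = 12−30+20 = 2.


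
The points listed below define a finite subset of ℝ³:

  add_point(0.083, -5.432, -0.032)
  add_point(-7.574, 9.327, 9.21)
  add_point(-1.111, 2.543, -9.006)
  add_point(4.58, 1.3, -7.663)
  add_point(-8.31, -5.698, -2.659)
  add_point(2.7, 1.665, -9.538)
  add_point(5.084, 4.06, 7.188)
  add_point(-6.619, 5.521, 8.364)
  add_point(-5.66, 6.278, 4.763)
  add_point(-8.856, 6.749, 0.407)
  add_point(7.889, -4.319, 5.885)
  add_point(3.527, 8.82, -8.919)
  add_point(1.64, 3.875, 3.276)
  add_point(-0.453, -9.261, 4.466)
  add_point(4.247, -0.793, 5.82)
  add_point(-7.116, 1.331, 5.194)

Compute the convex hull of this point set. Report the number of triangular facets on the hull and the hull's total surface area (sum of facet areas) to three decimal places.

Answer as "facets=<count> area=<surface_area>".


Hull vertices (12/16): indices [1, 2, 3, 4, 5, 6, 7, 9, 10, 11, 13, 15].

Per-facet area ½‖(b−a)×(c−a)‖:
  f1: (p4, p5, p13) → 83.3075
  f2: (p4, p1, p9) → 51.7542
  f3: (p7, p13, p10) → 79.6168
  f4: (p7, p1, p10) → 23.4460
  f5: (p11, p1, p9) → 65.7188
  f6: (p15, p4, p1) → 18.8950
  f7: (p15, p7, p1) → 5.4592
  f8: (p15, p4, p13) → 55.8149
  f9: (p15, p7, p13) → 24.9723
  f10: (p3, p11, p10) → 48.6144
  f11: (p3, p11, p5) → 9.6875
  f12: (p3, p13, p10) → 73.0503
  f13: (p3, p5, p13) → 20.8943
  f14: (p6, p1, p10) → 46.2388
  f15: (p6, p11, p10) → 74.4240
  f16: (p6, p11, p1) → 116.7195
  f17: (p2, p4, p5) → 22.0054
  f18: (p2, p11, p5) → 14.1610
  f19: (p2, p4, p9) → 70.8412
  f20: (p2, p11, p9) → 50.1347
Σ area = 955.756

Euler characteristic 12−30+20 = 2 ✓

facets=20 area=955.756


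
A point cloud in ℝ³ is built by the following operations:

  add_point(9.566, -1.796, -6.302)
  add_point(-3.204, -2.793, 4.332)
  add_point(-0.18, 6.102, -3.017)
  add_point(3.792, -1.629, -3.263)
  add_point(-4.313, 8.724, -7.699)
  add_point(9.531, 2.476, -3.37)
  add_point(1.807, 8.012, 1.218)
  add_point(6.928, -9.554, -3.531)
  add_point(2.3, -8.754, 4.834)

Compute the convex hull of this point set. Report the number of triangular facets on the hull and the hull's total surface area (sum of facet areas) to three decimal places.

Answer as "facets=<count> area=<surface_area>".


facets=10 area=598.209

Extreme-point indices: [0, 1, 4, 5, 6, 7, 8] — 7 of 9 on the boundary.

Triangle areas on the boundary:
  f1: (p7, p0, p4) → 71.5042
  f2: (p1, p6, p4) → 66.6724
  f3: (p1, p6, p8) → 46.2082
  f4: (p1, p7, p4) → 120.9686
  f5: (p1, p7, p8) → 36.7533
  f6: (p5, p6, p8) → 81.2096
  f7: (p5, p7, p0) → 18.6252
  f8: (p5, p7, p8) → 59.0417
  f9: (p5, p0, p4) → 40.2709
  f10: (p5, p6, p4) → 56.9550
Σ area = 598.209

Euler characteristic 7−15+10 = 2 ✓


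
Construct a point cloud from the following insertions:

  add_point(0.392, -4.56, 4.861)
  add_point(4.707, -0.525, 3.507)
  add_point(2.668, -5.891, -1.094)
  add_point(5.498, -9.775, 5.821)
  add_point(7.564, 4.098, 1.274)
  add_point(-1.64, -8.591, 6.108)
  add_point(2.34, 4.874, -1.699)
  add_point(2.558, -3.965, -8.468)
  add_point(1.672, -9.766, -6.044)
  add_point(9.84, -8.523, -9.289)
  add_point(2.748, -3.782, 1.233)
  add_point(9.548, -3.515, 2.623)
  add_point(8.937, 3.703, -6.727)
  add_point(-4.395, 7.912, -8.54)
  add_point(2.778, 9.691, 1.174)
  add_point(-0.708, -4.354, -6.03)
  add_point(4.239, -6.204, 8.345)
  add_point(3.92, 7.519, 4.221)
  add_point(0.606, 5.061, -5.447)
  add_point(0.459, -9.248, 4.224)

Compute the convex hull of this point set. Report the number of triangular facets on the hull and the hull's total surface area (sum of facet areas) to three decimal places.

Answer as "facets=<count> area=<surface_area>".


Hull vertices (14/20): indices [3, 4, 5, 7, 8, 9, 11, 12, 13, 14, 15, 16, 17, 19].

Triangle areas on the boundary:
  f1: (p12, p9, p13) → 83.2321
  f2: (p12, p14, p13) → 67.8690
  f3: (p7, p9, p13) → 28.0317
  f4: (p7, p8, p13) → 30.3219
  f5: (p7, p8, p9) → 25.8765
  f6: (p3, p8, p9) → 55.2104
  f7: (p11, p17, p16) → 51.3409
  f8: (p11, p3, p16) → 17.8786
  f9: (p11, p12, p9) → 66.5928
  f10: (p11, p3, p9) → 52.2797
  f11: (p15, p8, p13) → 8.8160
  f12: (p5, p15, p8) → 36.6938
  f13: (p5, p3, p16) → 14.9291
  f14: (p5, p15, p13) → 74.2674
  f15: (p5, p17, p16) → 46.9833
  f16: (p5, p14, p13) → 118.3879
  f17: (p5, p17, p14) → 28.7980
  f18: (p4, p11, p12) → 32.3386
  f19: (p4, p11, p17) → 17.9350
  f20: (p4, p12, p14) → 29.6498
  f21: (p4, p17, p14) → 11.2747
  f22: (p19, p3, p8) → 27.0374
  f23: (p19, p5, p8) → 10.0574
  f24: (p19, p5, p3) → 6.5962
Σ area = 942.398

Check V−E+F: 14 − 36 + 24 = 2.

facets=24 area=942.398


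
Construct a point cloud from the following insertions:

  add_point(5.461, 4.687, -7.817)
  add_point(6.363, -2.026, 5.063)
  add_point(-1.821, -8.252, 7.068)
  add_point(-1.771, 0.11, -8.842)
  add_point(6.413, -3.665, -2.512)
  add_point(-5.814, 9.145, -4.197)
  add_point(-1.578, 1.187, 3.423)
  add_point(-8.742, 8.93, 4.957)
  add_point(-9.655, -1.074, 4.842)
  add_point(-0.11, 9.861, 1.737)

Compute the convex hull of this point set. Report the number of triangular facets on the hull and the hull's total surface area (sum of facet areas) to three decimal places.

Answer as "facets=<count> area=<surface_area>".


facets=14 area=808.545

Hull vertices (9/10): indices [0, 1, 2, 3, 4, 5, 7, 8, 9].

Triangle areas on the boundary:
  f1: (p5, p3, p8) → 75.5057
  f2: (p0, p3, p4) → 40.8360
  f3: (p0, p1, p4) → 36.1788
  f4: (p0, p1, p9) → 78.4756
  f5: (p0, p5, p9) → 48.3671
  f6: (p0, p5, p3) → 46.3632
  f7: (p2, p1, p4) → 40.5099
  f8: (p2, p3, p8) → 85.2029
  f9: (p2, p3, p4) → 73.8182
  f10: (p7, p5, p8) → 48.2518
  f11: (p7, p5, p9) → 35.0169
  f12: (p7, p2, p8) → 44.0081
  f13: (p7, p1, p9) → 62.2388
  f14: (p7, p2, p1) → 93.7723
Σ area = 808.545

Check V−E+F: 9 − 21 + 14 = 2.


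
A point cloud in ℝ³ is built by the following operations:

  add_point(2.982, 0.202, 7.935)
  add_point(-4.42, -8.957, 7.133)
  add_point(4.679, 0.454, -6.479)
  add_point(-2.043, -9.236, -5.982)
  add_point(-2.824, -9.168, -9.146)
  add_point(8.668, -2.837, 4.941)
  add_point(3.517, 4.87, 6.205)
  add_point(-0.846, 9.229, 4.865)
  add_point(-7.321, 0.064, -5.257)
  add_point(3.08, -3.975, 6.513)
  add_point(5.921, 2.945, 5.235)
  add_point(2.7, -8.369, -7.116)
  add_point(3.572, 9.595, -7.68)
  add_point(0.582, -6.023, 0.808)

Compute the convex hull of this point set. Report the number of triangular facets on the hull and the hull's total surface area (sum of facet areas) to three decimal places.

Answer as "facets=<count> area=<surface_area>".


facets=22 area=925.751

Extreme-point indices: [0, 1, 2, 3, 4, 5, 6, 7, 8, 9, 10, 11, 12] — 13 of 14 on the boundary.

Area of each hull facet:
  f1: (p4, p12, p8) → 79.2046
  f2: (p7, p12, p8) → 88.6015
  f3: (p11, p4, p12) → 52.6693
  f4: (p10, p12, p5) → 42.4329
  f5: (p1, p11, p5) → 97.3010
  f6: (p1, p7, p8) → 113.7775
  f7: (p1, p4, p8) → 82.1880
  f8: (p2, p12, p5) → 52.9777
  f9: (p2, p11, p5) → 56.3939
  f10: (p2, p11, p12) → 16.1895
  f11: (p6, p7, p12) → 41.9843
  f12: (p6, p10, p12) → 23.5717
  f13: (p3, p11, p4) → 8.0728
  f14: (p3, p1, p4) → 8.9261
  f15: (p3, p1, p11) → 30.3700
  f16: (p0, p10, p5) → 15.1172
  f17: (p0, p6, p10) → 7.5018
  f18: (p0, p1, p7) → 54.8080
  f19: (p0, p6, p7) → 12.0953
  f20: (p9, p1, p5) → 11.0990
  f21: (p9, p0, p5) → 13.0166
  f22: (p9, p0, p1) → 17.4519
Σ area = 925.751

Euler: V−E+F = 13−33+22 = 2.


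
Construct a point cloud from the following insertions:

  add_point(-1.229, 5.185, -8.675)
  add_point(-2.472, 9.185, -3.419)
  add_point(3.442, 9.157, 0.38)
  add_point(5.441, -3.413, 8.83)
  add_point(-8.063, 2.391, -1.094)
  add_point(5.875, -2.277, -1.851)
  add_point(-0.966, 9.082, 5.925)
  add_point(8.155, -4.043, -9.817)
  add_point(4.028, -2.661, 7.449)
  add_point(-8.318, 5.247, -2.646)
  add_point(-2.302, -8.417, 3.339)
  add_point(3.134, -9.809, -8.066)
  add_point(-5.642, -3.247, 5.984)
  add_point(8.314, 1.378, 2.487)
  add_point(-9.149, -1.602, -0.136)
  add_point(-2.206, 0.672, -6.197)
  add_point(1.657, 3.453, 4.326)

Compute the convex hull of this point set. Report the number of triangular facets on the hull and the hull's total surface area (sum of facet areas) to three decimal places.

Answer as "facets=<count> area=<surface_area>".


Hull vertices (12/17): indices [0, 1, 2, 3, 6, 7, 9, 10, 11, 12, 13, 14].

Facet areas (half cross-product norm):
  f1: (p3, p6, p13) → 52.6864
  f2: (p0, p11, p14) → 98.9114
  f3: (p9, p6, p1) → 33.5531
  f4: (p9, p0, p14) → 32.5719
  f5: (p9, p0, p1) → 23.7259
  f6: (p2, p6, p13) → 33.0374
  f7: (p2, p6, p1) → 24.7713
  f8: (p2, p0, p1) → 22.7786
  f9: (p10, p11, p14) → 65.1513
  f10: (p10, p3, p11) → 66.7960
  f11: (p12, p3, p6) → 71.2553
  f12: (p12, p9, p14) → 23.7971
  f13: (p12, p9, p6) → 67.3469
  f14: (p12, p10, p14) → 24.1773
  f15: (p12, p10, p3) → 35.2015
  f16: (p7, p2, p13) → 62.8404
  f17: (p7, p2, p0) → 72.2158
  f18: (p7, p0, p11) → 51.7693
  f19: (p7, p3, p13) → 50.6274
  f20: (p7, p3, p11) → 70.8012
Σ area = 984.015

Euler characteristic 12−30+20 = 2 ✓

facets=20 area=984.015


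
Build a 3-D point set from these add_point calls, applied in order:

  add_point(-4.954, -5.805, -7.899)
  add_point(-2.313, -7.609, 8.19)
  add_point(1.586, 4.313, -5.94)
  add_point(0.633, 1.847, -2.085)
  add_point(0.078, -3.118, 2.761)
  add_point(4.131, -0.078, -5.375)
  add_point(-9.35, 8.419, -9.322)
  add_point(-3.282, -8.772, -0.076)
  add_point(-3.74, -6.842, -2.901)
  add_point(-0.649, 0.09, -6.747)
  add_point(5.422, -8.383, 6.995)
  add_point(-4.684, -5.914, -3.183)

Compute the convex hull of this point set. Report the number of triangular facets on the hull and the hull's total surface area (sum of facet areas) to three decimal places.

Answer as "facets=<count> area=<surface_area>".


facets=16 area=601.019

Hull vertices (10/12): indices [0, 1, 2, 3, 5, 6, 7, 9, 10, 11].

Facet areas (half cross-product norm):
  f1: (p1, p7, p10) → 33.0056
  f2: (p0, p7, p10) → 33.3324
  f3: (p0, p5, p10) → 82.4608
  f4: (p2, p5, p10) → 30.1973
  f5: (p2, p5, p6) → 19.8395
  f6: (p11, p0, p6) → 35.0154
  f7: (p11, p0, p7) → 7.1826
  f8: (p11, p1, p6) → 79.7666
  f9: (p11, p1, p7) → 14.4468
  f10: (p9, p5, p6) → 19.9488
  f11: (p9, p0, p6) → 45.3040
  f12: (p9, p0, p5) → 15.0335
  f13: (p3, p2, p10) → 19.3038
  f14: (p3, p1, p10) → 54.3797
  f15: (p3, p2, p6) → 27.7001
  f16: (p3, p1, p6) → 84.1016
Σ area = 601.019

Check V−E+F: 10 − 24 + 16 = 2.


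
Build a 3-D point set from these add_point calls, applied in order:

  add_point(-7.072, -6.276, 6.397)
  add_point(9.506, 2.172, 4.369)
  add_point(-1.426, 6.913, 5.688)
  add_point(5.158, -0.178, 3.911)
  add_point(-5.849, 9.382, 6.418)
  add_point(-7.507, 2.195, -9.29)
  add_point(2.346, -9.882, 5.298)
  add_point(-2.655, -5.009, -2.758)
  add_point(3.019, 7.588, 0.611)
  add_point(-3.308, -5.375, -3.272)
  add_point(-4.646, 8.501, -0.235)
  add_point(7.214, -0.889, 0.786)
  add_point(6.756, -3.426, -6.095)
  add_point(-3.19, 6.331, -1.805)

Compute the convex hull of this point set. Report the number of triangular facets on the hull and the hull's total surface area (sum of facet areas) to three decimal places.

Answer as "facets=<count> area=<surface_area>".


facets=14 area=892.505

Points on the hull: [0, 1, 4, 5, 6, 8, 9, 10, 12] (9 of 14).

Triangle areas on the boundary:
  f1: (p4, p6, p1) → 119.3931
  f2: (p12, p6, p1) → 76.3205
  f3: (p8, p4, p1) → 44.2251
  f4: (p8, p12, p5) → 94.0835
  f5: (p8, p12, p1) → 54.7098
  f6: (p0, p4, p5) → 123.5745
  f7: (p0, p4, p6) → 76.4241
  f8: (p9, p12, p5) → 55.8020
  f9: (p9, p12, p6) → 58.3977
  f10: (p9, p0, p5) → 49.0807
  f11: (p9, p0, p6) → 48.2918
  f12: (p10, p4, p5) → 23.1958
  f13: (p10, p8, p5) → 42.6258
  f14: (p10, p8, p4) → 26.3810
Σ area = 892.505

Euler characteristic 9−21+14 = 2 ✓


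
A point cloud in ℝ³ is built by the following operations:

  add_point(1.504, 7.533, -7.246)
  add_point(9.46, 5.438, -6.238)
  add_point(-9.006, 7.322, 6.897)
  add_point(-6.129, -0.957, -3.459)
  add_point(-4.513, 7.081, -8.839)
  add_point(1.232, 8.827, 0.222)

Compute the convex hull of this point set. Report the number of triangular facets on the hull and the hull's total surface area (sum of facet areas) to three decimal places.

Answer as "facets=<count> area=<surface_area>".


Points on the hull: [0, 1, 2, 3, 4, 5] (6 of 6).

Triangle areas on the boundary:
  f1: (p3, p1, p2) → 115.3823
  f2: (p4, p3, p2) → 66.4502
  f3: (p4, p3, p1) → 70.1153
  f4: (p5, p1, p2) → 29.1050
  f5: (p5, p4, p2) → 66.9250
  f6: (p0, p4, p1) → 8.9521
  f7: (p0, p5, p1) → 31.4035
  f8: (p0, p5, p4) → 23.0356
Σ area = 411.369

Euler characteristic 6−12+8 = 2 ✓

facets=8 area=411.369


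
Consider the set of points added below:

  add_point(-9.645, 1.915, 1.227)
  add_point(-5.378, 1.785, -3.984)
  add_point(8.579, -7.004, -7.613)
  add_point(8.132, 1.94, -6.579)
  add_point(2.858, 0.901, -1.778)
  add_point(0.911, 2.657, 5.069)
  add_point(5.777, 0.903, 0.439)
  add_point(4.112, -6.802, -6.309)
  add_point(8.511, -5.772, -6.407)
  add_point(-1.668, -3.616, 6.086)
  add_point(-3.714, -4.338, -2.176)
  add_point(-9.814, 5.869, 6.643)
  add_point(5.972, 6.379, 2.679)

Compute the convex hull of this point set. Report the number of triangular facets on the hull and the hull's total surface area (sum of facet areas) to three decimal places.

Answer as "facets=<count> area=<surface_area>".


facets=20 area=663.506

Points on the hull: [0, 1, 2, 3, 5, 6, 7, 8, 9, 10, 11, 12] (12 of 13).

Area of each hull facet:
  f1: (p9, p0, p11) → 36.3746
  f2: (p1, p12, p11) → 82.8738
  f3: (p1, p0, p11) → 17.1324
  f4: (p5, p12, p11) → 30.2112
  f5: (p5, p9, p11) → 38.5004
  f6: (p5, p9, p12) → 12.4217
  f7: (p6, p9, p12) → 29.9659
  f8: (p10, p9, p0) → 38.2255
  f9: (p10, p1, p0) → 22.2090
  f10: (p3, p1, p2) → 61.9026
  f11: (p3, p1, p12) → 67.2268
  f12: (p8, p6, p12) → 14.3906
  f13: (p8, p3, p2) → 4.7621
  f14: (p8, p3, p12) → 36.9004
  f15: (p8, p9, p2) → 10.5805
  f16: (p8, p6, p9) → 49.5550
  f17: (p7, p1, p2) → 19.0197
  f18: (p7, p10, p1) → 28.4953
  f19: (p7, p9, p2) → 24.8054
  f20: (p7, p10, p9) → 37.9535
Σ area = 663.506

Check V−E+F: 12 − 30 + 20 = 2.


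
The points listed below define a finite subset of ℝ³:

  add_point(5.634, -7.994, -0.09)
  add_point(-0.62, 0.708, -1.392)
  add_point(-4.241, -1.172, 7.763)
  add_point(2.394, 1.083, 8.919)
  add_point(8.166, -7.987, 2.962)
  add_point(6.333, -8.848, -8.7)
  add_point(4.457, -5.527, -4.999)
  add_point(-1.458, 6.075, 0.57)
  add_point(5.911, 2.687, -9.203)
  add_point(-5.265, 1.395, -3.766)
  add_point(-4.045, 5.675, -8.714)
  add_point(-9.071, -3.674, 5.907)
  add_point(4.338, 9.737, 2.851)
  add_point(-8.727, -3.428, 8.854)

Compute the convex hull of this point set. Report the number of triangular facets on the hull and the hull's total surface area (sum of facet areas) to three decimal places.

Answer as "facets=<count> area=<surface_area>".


Points on the hull: [0, 3, 4, 5, 7, 8, 9, 10, 11, 12, 13] (11 of 14).

Triangle areas on the boundary:
  f1: (p8, p12, p4) → 109.6874
  f2: (p5, p8, p4) → 68.3579
  f3: (p3, p12, p4) → 64.1838
  f4: (p0, p5, p11) → 63.4545
  f5: (p0, p5, p4) → 12.0831
  f6: (p10, p5, p8) → 56.9627
  f7: (p10, p8, p12) → 69.9428
  f8: (p10, p7, p12) → 29.3306
  f9: (p13, p3, p4) → 72.8599
  f10: (p13, p0, p11) → 23.5254
  f11: (p13, p0, p4) → 34.4511
  f12: (p13, p3, p12) → 57.0145
  f13: (p13, p7, p12) → 43.8399
  f14: (p13, p10, p11) → 18.4919
  f15: (p13, p10, p7) → 64.7214
  f16: (p9, p5, p11) → 91.7656
  f17: (p9, p10, p11) → 10.2209
  f18: (p9, p10, p5) → 53.9785
Σ area = 944.872

Euler: V−E+F = 11−27+18 = 2.

facets=18 area=944.872


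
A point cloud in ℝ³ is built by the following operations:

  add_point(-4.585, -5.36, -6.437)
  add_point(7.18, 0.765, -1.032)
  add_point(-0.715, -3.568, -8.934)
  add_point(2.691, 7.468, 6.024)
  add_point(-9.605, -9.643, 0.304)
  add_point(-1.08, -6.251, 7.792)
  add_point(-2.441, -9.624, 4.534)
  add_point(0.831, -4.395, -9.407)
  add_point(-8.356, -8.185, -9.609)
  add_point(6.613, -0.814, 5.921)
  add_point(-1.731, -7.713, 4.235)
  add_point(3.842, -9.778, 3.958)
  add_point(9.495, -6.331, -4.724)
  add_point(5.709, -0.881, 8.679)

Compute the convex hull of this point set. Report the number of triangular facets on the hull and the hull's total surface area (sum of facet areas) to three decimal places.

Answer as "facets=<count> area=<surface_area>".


facets=20 area=833.690

12 of the 14 inputs are extreme points: [1, 2, 3, 4, 5, 6, 7, 8, 9, 11, 12, 13].

Triangle areas on the boundary:
  f1: (p8, p3, p4) → 109.9226
  f2: (p7, p8, p12) → 33.8937
  f3: (p11, p13, p12) → 55.9223
  f4: (p11, p8, p4) → 69.6660
  f5: (p11, p8, p12) → 96.2195
  f6: (p9, p13, p12) → 8.4169
  f7: (p9, p13, p3) → 13.2015
  f8: (p1, p7, p12) → 40.9678
  f9: (p1, p9, p12) → 28.7166
  f10: (p1, p9, p3) → 32.3797
  f11: (p2, p8, p3) → 72.5344
  f12: (p2, p7, p8) → 7.1664
  f13: (p2, p1, p3) → 59.2720
  f14: (p2, p1, p7) → 10.6010
  f15: (p5, p11, p13) → 30.6857
  f16: (p5, p3, p4) → 78.3371
  f17: (p5, p13, p3) → 38.7863
  f18: (p6, p11, p4) → 15.3673
  f19: (p6, p5, p4) → 16.5351
  f20: (p6, p5, p11) → 15.0985
Σ area = 833.690

Check V−E+F: 12 − 30 + 20 = 2.


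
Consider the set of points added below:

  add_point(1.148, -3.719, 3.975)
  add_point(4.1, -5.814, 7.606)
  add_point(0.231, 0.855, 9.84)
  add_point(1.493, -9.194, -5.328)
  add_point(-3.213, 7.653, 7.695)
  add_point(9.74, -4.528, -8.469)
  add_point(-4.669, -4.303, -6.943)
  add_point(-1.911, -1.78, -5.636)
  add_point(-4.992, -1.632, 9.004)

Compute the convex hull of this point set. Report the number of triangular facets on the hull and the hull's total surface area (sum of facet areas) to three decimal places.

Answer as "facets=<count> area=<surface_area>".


8 of the 9 inputs are extreme points: [1, 2, 3, 4, 5, 6, 7, 8].

Facet areas (half cross-product norm):
  f1: (p2, p4, p8) → 23.0919
  f2: (p2, p4, p5) → 83.0496
  f3: (p6, p4, p8) → 77.1570
  f4: (p1, p2, p8) → 23.4429
  f5: (p1, p2, p5) → 64.0124
  f6: (p7, p4, p5) → 92.7299
  f7: (p7, p6, p5) → 21.8555
  f8: (p7, p6, p4) → 26.4211
  f9: (p3, p6, p5) → 38.4122
  f10: (p3, p1, p5) → 67.9611
  f11: (p3, p6, p8) → 64.7211
  f12: (p3, p1, p8) → 68.6831
Σ area = 651.538

Check V−E+F: 8 − 18 + 12 = 2.

facets=12 area=651.538
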